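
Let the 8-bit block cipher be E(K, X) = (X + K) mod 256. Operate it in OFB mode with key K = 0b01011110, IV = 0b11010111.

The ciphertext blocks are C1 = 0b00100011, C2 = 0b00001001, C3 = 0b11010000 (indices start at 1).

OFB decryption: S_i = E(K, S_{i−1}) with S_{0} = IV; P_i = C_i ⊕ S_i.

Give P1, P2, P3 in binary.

P1: S = E(K, 0b11010111) = 0b00110101; 0b00100011 ⊕ 0b00110101 = 0b00010110.
P2: S = E(K, 0b00110101) = 0b10010011; 0b00001001 ⊕ 0b10010011 = 0b10011010.
P3: S = E(K, 0b10010011) = 0b11110001; 0b11010000 ⊕ 0b11110001 = 0b00100001.

P1 = 0b00010110, P2 = 0b10011010, P3 = 0b00100001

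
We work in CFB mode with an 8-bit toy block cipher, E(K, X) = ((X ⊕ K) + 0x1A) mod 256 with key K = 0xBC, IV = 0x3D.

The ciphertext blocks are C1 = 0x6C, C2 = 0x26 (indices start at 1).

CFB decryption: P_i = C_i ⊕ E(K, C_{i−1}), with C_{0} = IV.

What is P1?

P1 = 0xF7

P1: E(K, 0x3D) = 0x9B; 0x6C ⊕ 0x9B = 0xF7.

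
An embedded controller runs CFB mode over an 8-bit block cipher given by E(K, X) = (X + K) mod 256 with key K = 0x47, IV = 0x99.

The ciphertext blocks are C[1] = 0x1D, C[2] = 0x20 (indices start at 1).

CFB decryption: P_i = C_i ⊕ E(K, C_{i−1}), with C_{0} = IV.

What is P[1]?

P[1]: E(K, 0x99) = 0xE0; 0x1D ⊕ 0xE0 = 0xFD.

P[1] = 0xFD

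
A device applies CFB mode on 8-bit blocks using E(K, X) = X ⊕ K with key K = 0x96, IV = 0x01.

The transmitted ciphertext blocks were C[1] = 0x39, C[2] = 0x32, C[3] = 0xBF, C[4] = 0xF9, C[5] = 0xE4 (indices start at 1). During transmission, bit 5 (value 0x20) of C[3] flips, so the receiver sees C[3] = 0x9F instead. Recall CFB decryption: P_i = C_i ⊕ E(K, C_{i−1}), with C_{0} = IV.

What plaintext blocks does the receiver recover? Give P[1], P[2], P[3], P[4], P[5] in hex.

P[1] = 0xAE, P[2] = 0x9D, P[3] = 0x3B, P[4] = 0xF0, P[5] = 0x8B

Only C[3] changed, to 0x9F. In CFB, a change in C_i flips the same bit in P_i and garbles P_{i+1}. Decrypting the received ciphertext:
P[1]: E(K, 0x01) = 0x97; 0x39 ⊕ 0x97 = 0xAE.
P[2]: E(K, 0x39) = 0xAF; 0x32 ⊕ 0xAF = 0x9D.
P[3]: E(K, 0x32) = 0xA4; 0x9F ⊕ 0xA4 = 0x3B.
P[4]: E(K, 0x9F) = 0x09; 0xF9 ⊕ 0x09 = 0xF0.
P[5]: E(K, 0xF9) = 0x6F; 0xE4 ⊕ 0x6F = 0x8B.
Blocks that differ from the original plaintext: P[3], P[4].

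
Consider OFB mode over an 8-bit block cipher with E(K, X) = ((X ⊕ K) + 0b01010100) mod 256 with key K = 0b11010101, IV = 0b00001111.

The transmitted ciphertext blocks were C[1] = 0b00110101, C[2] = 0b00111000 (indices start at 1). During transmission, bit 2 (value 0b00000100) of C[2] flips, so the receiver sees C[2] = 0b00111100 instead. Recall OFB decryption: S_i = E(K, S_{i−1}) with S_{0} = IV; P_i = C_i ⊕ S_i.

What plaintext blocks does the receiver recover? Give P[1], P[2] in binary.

P[1] = 0b00011011, P[2] = 0b01110011

Only C[2] changed, to 0b00111100. In OFB, a change in C_i flips the same bit in P_i only; the keystream is unaffected. Decrypting the received ciphertext:
P[1]: S = E(K, 0b00001111) = 0b00101110; 0b00110101 ⊕ 0b00101110 = 0b00011011.
P[2]: S = E(K, 0b00101110) = 0b01001111; 0b00111100 ⊕ 0b01001111 = 0b01110011.
Blocks that differ from the original plaintext: P[2].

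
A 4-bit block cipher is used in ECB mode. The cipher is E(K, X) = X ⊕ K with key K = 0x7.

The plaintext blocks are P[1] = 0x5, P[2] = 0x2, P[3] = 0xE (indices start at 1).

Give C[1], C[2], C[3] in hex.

C[1] = 0x2, C[2] = 0x5, C[3] = 0x9

ECB encryption: C_i = E(K, P_i).
C[1]: E(K, 0x5) = 0x2.
C[2]: E(K, 0x2) = 0x5.
C[3]: E(K, 0xE) = 0x9.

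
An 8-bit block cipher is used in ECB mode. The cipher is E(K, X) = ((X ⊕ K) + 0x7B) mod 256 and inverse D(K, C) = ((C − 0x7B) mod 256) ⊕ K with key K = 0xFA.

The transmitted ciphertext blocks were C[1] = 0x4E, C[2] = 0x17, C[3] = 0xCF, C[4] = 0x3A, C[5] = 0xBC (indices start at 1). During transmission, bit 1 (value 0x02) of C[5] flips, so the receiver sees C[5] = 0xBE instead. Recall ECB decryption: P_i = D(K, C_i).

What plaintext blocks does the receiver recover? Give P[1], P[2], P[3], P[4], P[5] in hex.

P[1] = 0x29, P[2] = 0x66, P[3] = 0xAE, P[4] = 0x45, P[5] = 0xB9

Only C[5] changed, to 0xBE. In ECB, a change in C_i affects only P_i. Decrypting the received ciphertext:
P[1]: D(K, 0x4E) = 0x29.
P[2]: D(K, 0x17) = 0x66.
P[3]: D(K, 0xCF) = 0xAE.
P[4]: D(K, 0x3A) = 0x45.
P[5]: D(K, 0xBE) = 0xB9.
Blocks that differ from the original plaintext: P[5].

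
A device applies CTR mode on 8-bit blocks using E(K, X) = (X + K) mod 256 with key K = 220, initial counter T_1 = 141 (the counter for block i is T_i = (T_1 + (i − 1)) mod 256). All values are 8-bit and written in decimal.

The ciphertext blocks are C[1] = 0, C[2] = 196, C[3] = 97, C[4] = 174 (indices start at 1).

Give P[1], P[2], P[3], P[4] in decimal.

CTR decryption: S_i = E(K, T_i) where T_i is the counter for block i; P_i = C_i ⊕ S_i.
P[1]: T = 141, S = E(K, T) = 105; 0 ⊕ 105 = 105.
P[2]: T = 142, S = E(K, T) = 106; 196 ⊕ 106 = 174.
P[3]: T = 143, S = E(K, T) = 107; 97 ⊕ 107 = 10.
P[4]: T = 144, S = E(K, T) = 108; 174 ⊕ 108 = 194.

P[1] = 105, P[2] = 174, P[3] = 10, P[4] = 194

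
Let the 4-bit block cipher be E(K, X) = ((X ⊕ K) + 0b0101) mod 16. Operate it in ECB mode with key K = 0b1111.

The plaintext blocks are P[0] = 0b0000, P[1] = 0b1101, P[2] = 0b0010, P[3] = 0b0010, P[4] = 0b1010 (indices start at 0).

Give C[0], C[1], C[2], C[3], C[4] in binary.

C[0] = 0b0100, C[1] = 0b0111, C[2] = 0b0010, C[3] = 0b0010, C[4] = 0b1010

ECB encryption: C_i = E(K, P_i).
C[0]: E(K, 0b0000) = 0b0100.
C[1]: E(K, 0b1101) = 0b0111.
C[2]: E(K, 0b0010) = 0b0010.
C[3]: E(K, 0b0010) = 0b0010.
C[4]: E(K, 0b1010) = 0b1010.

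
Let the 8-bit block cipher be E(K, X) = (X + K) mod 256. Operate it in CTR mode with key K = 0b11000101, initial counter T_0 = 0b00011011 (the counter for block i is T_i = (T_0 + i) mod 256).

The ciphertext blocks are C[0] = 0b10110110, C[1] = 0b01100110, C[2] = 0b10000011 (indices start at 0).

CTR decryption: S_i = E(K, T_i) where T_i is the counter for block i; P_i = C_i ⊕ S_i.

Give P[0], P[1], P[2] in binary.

P[0] = 0b01010110, P[1] = 0b10000111, P[2] = 0b01100001

P[0]: T = 0b00011011, S = E(K, T) = 0b11100000; 0b10110110 ⊕ 0b11100000 = 0b01010110.
P[1]: T = 0b00011100, S = E(K, T) = 0b11100001; 0b01100110 ⊕ 0b11100001 = 0b10000111.
P[2]: T = 0b00011101, S = E(K, T) = 0b11100010; 0b10000011 ⊕ 0b11100010 = 0b01100001.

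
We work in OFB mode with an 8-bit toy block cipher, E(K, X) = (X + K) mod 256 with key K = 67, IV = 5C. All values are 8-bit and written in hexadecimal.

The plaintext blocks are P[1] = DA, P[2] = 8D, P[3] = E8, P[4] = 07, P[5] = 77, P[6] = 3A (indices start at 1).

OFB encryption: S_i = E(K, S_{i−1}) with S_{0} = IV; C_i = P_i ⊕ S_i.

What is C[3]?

C[3] = 79

C[1]: S = E(K, 5C) = C3; DA ⊕ C3 = 19.
C[2]: S = E(K, C3) = 2A; 8D ⊕ 2A = A7.
C[3]: S = E(K, 2A) = 91; E8 ⊕ 91 = 79.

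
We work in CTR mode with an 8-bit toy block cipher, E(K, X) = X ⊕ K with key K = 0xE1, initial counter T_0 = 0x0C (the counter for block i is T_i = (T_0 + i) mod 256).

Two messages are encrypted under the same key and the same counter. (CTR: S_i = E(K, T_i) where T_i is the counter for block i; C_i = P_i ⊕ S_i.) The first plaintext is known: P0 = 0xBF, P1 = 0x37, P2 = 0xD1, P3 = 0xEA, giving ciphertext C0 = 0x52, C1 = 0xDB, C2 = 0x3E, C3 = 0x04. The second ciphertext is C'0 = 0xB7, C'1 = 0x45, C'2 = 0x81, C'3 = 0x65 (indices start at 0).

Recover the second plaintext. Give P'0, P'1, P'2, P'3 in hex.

In CTR with a reused counter, both messages share the same keystream S_i, so C_i ⊕ C'_i = P_i ⊕ P'_i and thus P'_i = P_i ⊕ C_i ⊕ C'_i.
P'0: 0xBF ⊕ 0x52 ⊕ 0xB7 = 0x5A.
P'1: 0x37 ⊕ 0xDB ⊕ 0x45 = 0xA9.
P'2: 0xD1 ⊕ 0x3E ⊕ 0x81 = 0x6E.
P'3: 0xEA ⊕ 0x04 ⊕ 0x65 = 0x8B.

P'0 = 0x5A, P'1 = 0xA9, P'2 = 0x6E, P'3 = 0x8B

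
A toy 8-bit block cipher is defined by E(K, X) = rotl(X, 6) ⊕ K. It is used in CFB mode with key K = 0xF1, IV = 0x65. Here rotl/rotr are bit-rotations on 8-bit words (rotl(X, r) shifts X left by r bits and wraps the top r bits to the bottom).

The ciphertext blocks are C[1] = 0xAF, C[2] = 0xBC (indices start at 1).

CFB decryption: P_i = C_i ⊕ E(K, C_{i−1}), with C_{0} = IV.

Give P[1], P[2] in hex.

P[1] = 0x07, P[2] = 0xA6

P[1]: E(K, 0x65) = 0xA8; 0xAF ⊕ 0xA8 = 0x07.
P[2]: E(K, 0xAF) = 0x1A; 0xBC ⊕ 0x1A = 0xA6.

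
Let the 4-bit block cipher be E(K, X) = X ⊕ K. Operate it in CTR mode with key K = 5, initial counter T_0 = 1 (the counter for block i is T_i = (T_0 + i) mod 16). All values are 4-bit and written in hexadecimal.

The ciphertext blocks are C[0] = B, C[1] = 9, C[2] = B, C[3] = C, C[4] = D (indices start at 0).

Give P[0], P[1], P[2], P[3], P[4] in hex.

CTR decryption: S_i = E(K, T_i) where T_i is the counter for block i; P_i = C_i ⊕ S_i.
P[0]: T = 1, S = E(K, T) = 4; B ⊕ 4 = F.
P[1]: T = 2, S = E(K, T) = 7; 9 ⊕ 7 = E.
P[2]: T = 3, S = E(K, T) = 6; B ⊕ 6 = D.
P[3]: T = 4, S = E(K, T) = 1; C ⊕ 1 = D.
P[4]: T = 5, S = E(K, T) = 0; D ⊕ 0 = D.

P[0] = F, P[1] = E, P[2] = D, P[3] = D, P[4] = D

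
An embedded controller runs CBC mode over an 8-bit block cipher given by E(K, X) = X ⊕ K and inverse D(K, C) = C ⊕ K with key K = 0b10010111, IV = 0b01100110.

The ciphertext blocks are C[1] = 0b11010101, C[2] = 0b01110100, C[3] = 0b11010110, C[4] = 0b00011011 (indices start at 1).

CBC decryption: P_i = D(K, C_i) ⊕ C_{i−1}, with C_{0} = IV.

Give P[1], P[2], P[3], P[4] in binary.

P[1] = 0b00100100, P[2] = 0b00110110, P[3] = 0b00110101, P[4] = 0b01011010

P[1]: D(K, 0b11010101) = 0b01000010; 0b01000010 ⊕ 0b01100110 = 0b00100100.
P[2]: D(K, 0b01110100) = 0b11100011; 0b11100011 ⊕ 0b11010101 = 0b00110110.
P[3]: D(K, 0b11010110) = 0b01000001; 0b01000001 ⊕ 0b01110100 = 0b00110101.
P[4]: D(K, 0b00011011) = 0b10001100; 0b10001100 ⊕ 0b11010110 = 0b01011010.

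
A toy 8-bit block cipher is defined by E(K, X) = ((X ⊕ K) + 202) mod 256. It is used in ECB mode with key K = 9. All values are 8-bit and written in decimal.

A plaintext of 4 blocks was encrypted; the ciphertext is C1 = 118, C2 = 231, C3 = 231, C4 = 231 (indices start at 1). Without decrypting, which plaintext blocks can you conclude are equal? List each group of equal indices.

ECB encrypts each block independently with the same key, so equal ciphertext blocks imply equal plaintext blocks.
C2 = C3 = C4 = 231, so P2 = P3 = P4.

P2 = P3 = P4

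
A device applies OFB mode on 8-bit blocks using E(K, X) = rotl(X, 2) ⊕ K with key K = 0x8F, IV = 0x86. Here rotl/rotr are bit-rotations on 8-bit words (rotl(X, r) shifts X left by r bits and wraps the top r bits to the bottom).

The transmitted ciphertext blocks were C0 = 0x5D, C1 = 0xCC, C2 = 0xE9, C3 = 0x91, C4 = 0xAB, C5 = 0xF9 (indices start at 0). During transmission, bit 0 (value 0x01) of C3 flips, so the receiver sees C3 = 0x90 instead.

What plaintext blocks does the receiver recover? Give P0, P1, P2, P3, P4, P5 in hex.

OFB decryption: S_i = E(K, S_{i−1}) with S_{−1} = IV; P_i = C_i ⊕ S_i.
Only C3 changed, to 0x90. In OFB, a change in C_i flips the same bit in P_i only; the keystream is unaffected. Decrypting the received ciphertext:
P0: S = E(K, 0x86) = 0x95; 0x5D ⊕ 0x95 = 0xC8.
P1: S = E(K, 0x95) = 0xD9; 0xCC ⊕ 0xD9 = 0x15.
P2: S = E(K, 0xD9) = 0xE8; 0xE9 ⊕ 0xE8 = 0x01.
P3: S = E(K, 0xE8) = 0x2C; 0x90 ⊕ 0x2C = 0xBC.
P4: S = E(K, 0x2C) = 0x3F; 0xAB ⊕ 0x3F = 0x94.
P5: S = E(K, 0x3F) = 0x73; 0xF9 ⊕ 0x73 = 0x8A.
Blocks that differ from the original plaintext: P3.

P0 = 0xC8, P1 = 0x15, P2 = 0x01, P3 = 0xBC, P4 = 0x94, P5 = 0x8A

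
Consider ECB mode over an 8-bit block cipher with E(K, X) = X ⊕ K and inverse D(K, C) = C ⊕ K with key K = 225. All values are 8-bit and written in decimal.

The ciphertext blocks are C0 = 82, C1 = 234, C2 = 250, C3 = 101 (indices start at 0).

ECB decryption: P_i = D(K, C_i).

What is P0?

P0 = 179

P0: D(K, 82) = 179.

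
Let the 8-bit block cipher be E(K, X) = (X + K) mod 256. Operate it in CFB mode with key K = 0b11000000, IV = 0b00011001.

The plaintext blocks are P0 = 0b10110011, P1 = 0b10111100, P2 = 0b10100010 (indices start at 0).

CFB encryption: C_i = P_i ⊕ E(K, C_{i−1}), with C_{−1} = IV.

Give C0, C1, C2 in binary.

C0 = 0b01101010, C1 = 0b10010110, C2 = 0b11110100

C0: E(K, 0b00011001) = 0b11011001; 0b10110011 ⊕ 0b11011001 = 0b01101010.
C1: E(K, 0b01101010) = 0b00101010; 0b10111100 ⊕ 0b00101010 = 0b10010110.
C2: E(K, 0b10010110) = 0b01010110; 0b10100010 ⊕ 0b01010110 = 0b11110100.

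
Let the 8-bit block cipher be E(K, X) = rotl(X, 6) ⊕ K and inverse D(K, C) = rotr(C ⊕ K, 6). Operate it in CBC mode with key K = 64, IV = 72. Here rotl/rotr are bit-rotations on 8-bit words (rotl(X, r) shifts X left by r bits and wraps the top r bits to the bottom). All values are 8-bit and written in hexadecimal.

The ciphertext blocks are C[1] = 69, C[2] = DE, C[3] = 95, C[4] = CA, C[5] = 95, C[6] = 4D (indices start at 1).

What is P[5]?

P[5] = 0D

CBC decryption: P_i = D(K, C_i) ⊕ C_{i−1}, with C_{0} = IV.
P[5]: D(K, 95) = C7; C7 ⊕ CA = 0D.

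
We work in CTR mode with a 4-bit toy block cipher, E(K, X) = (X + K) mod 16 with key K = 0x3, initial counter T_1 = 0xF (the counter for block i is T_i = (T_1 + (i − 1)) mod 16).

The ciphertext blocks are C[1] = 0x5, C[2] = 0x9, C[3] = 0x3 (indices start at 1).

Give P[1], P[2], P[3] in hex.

CTR decryption: S_i = E(K, T_i) where T_i is the counter for block i; P_i = C_i ⊕ S_i.
P[1]: T = 0xF, S = E(K, T) = 0x2; 0x5 ⊕ 0x2 = 0x7.
P[2]: T = 0x0, S = E(K, T) = 0x3; 0x9 ⊕ 0x3 = 0xA.
P[3]: T = 0x1, S = E(K, T) = 0x4; 0x3 ⊕ 0x4 = 0x7.

P[1] = 0x7, P[2] = 0xA, P[3] = 0x7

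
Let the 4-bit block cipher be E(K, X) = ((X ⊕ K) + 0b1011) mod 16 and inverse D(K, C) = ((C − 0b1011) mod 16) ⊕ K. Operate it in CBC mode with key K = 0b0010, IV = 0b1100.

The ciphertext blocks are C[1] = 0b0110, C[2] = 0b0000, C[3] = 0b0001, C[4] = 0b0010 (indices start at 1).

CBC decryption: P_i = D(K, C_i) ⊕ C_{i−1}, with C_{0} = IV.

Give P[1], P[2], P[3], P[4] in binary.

P[1]: D(K, 0b0110) = 0b1001; 0b1001 ⊕ 0b1100 = 0b0101.
P[2]: D(K, 0b0000) = 0b0111; 0b0111 ⊕ 0b0110 = 0b0001.
P[3]: D(K, 0b0001) = 0b0100; 0b0100 ⊕ 0b0000 = 0b0100.
P[4]: D(K, 0b0010) = 0b0101; 0b0101 ⊕ 0b0001 = 0b0100.

P[1] = 0b0101, P[2] = 0b0001, P[3] = 0b0100, P[4] = 0b0100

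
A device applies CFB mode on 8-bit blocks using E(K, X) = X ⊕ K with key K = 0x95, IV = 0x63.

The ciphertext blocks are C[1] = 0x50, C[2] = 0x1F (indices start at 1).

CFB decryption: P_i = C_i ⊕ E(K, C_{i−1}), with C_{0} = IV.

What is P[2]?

P[2] = 0xDA

P[2]: E(K, 0x50) = 0xC5; 0x1F ⊕ 0xC5 = 0xDA.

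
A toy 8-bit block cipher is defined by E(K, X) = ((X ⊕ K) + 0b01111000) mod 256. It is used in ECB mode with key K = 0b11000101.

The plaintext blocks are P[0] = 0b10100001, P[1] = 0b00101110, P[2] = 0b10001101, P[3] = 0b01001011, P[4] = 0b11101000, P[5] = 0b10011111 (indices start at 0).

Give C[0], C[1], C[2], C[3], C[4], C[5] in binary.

C[0] = 0b11011100, C[1] = 0b01100011, C[2] = 0b11000000, C[3] = 0b00000110, C[4] = 0b10100101, C[5] = 0b11010010

ECB encryption: C_i = E(K, P_i).
C[0]: E(K, 0b10100001) = 0b11011100.
C[1]: E(K, 0b00101110) = 0b01100011.
C[2]: E(K, 0b10001101) = 0b11000000.
C[3]: E(K, 0b01001011) = 0b00000110.
C[4]: E(K, 0b11101000) = 0b10100101.
C[5]: E(K, 0b10011111) = 0b11010010.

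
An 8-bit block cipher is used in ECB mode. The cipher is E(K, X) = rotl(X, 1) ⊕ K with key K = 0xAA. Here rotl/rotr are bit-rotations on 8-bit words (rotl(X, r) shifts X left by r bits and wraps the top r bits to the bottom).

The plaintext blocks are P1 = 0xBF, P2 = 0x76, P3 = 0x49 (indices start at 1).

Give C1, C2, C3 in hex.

ECB encryption: C_i = E(K, P_i).
C1: E(K, 0xBF) = 0xD5.
C2: E(K, 0x76) = 0x46.
C3: E(K, 0x49) = 0x38.

C1 = 0xD5, C2 = 0x46, C3 = 0x38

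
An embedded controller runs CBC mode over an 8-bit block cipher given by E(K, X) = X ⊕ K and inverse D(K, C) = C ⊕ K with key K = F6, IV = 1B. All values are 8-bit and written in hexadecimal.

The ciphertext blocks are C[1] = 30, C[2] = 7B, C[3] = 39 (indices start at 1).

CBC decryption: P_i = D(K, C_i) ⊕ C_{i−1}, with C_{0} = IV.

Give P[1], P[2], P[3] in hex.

P[1] = DD, P[2] = BD, P[3] = B4

P[1]: D(K, 30) = C6; C6 ⊕ 1B = DD.
P[2]: D(K, 7B) = 8D; 8D ⊕ 30 = BD.
P[3]: D(K, 39) = CF; CF ⊕ 7B = B4.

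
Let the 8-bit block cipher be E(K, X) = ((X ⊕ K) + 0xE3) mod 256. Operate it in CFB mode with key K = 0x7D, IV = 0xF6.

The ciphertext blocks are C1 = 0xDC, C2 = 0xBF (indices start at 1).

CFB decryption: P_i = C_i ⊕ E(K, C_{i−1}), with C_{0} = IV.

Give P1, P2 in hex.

P1 = 0xB2, P2 = 0x3B

P1: E(K, 0xF6) = 0x6E; 0xDC ⊕ 0x6E = 0xB2.
P2: E(K, 0xDC) = 0x84; 0xBF ⊕ 0x84 = 0x3B.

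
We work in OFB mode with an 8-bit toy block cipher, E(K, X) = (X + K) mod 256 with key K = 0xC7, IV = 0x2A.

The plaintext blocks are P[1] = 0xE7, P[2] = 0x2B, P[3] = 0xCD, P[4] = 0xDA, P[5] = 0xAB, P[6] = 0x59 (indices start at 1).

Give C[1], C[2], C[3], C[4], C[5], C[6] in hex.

OFB encryption: S_i = E(K, S_{i−1}) with S_{0} = IV; C_i = P_i ⊕ S_i.
C[1]: S = E(K, 0x2A) = 0xF1; 0xE7 ⊕ 0xF1 = 0x16.
C[2]: S = E(K, 0xF1) = 0xB8; 0x2B ⊕ 0xB8 = 0x93.
C[3]: S = E(K, 0xB8) = 0x7F; 0xCD ⊕ 0x7F = 0xB2.
C[4]: S = E(K, 0x7F) = 0x46; 0xDA ⊕ 0x46 = 0x9C.
C[5]: S = E(K, 0x46) = 0x0D; 0xAB ⊕ 0x0D = 0xA6.
C[6]: S = E(K, 0x0D) = 0xD4; 0x59 ⊕ 0xD4 = 0x8D.

C[1] = 0x16, C[2] = 0x93, C[3] = 0xB2, C[4] = 0x9C, C[5] = 0xA6, C[6] = 0x8D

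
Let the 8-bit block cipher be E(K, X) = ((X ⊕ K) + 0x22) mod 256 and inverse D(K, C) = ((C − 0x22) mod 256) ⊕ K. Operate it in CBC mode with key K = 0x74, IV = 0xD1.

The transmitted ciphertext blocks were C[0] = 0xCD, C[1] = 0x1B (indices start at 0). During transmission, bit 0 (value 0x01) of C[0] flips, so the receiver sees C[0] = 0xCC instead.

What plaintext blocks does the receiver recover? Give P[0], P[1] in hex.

P[0] = 0x0F, P[1] = 0x41

CBC decryption: P_i = D(K, C_i) ⊕ C_{i−1}, with C_{−1} = IV.
Only C[0] changed, to 0xCC. In CBC, a change in C_i garbles P_i and flips the same bit in P_{i+1}. Decrypting the received ciphertext:
P[0]: D(K, 0xCC) = 0xDE; 0xDE ⊕ 0xD1 = 0x0F.
P[1]: D(K, 0x1B) = 0x8D; 0x8D ⊕ 0xCC = 0x41.
Blocks that differ from the original plaintext: P[0], P[1].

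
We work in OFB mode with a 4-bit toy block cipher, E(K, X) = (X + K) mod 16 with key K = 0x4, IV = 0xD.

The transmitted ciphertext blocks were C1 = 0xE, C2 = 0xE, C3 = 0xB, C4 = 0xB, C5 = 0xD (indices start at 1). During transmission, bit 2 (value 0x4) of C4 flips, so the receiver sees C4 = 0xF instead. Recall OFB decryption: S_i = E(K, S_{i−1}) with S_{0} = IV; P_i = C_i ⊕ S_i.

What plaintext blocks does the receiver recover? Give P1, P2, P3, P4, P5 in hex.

Only C4 changed, to 0xF. In OFB, a change in C_i flips the same bit in P_i only; the keystream is unaffected. Decrypting the received ciphertext:
P1: S = E(K, 0xD) = 0x1; 0xE ⊕ 0x1 = 0xF.
P2: S = E(K, 0x1) = 0x5; 0xE ⊕ 0x5 = 0xB.
P3: S = E(K, 0x5) = 0x9; 0xB ⊕ 0x9 = 0x2.
P4: S = E(K, 0x9) = 0xD; 0xF ⊕ 0xD = 0x2.
P5: S = E(K, 0xD) = 0x1; 0xD ⊕ 0x1 = 0xC.
Blocks that differ from the original plaintext: P4.

P1 = 0xF, P2 = 0xB, P3 = 0x2, P4 = 0x2, P5 = 0xC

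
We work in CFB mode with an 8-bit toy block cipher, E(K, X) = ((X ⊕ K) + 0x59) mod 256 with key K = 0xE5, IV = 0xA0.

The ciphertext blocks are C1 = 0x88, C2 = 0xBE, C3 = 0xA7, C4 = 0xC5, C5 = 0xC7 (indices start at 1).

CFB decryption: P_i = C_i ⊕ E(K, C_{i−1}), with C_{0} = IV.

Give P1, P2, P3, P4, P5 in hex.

P1 = 0x16, P2 = 0x78, P3 = 0x13, P4 = 0x5E, P5 = 0xBE

P1: E(K, 0xA0) = 0x9E; 0x88 ⊕ 0x9E = 0x16.
P2: E(K, 0x88) = 0xC6; 0xBE ⊕ 0xC6 = 0x78.
P3: E(K, 0xBE) = 0xB4; 0xA7 ⊕ 0xB4 = 0x13.
P4: E(K, 0xA7) = 0x9B; 0xC5 ⊕ 0x9B = 0x5E.
P5: E(K, 0xC5) = 0x79; 0xC7 ⊕ 0x79 = 0xBE.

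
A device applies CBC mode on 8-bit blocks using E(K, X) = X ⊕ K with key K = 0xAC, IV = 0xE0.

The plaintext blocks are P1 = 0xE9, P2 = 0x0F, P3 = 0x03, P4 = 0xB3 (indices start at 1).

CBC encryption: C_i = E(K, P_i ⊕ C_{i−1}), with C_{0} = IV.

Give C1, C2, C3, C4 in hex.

C1: P1 ⊕ 0xE0 = 0x09; E(K, 0x09) = 0xA5.
C2: P2 ⊕ 0xA5 = 0xAA; E(K, 0xAA) = 0x06.
C3: P3 ⊕ 0x06 = 0x05; E(K, 0x05) = 0xA9.
C4: P4 ⊕ 0xA9 = 0x1A; E(K, 0x1A) = 0xB6.

C1 = 0xA5, C2 = 0x06, C3 = 0xA9, C4 = 0xB6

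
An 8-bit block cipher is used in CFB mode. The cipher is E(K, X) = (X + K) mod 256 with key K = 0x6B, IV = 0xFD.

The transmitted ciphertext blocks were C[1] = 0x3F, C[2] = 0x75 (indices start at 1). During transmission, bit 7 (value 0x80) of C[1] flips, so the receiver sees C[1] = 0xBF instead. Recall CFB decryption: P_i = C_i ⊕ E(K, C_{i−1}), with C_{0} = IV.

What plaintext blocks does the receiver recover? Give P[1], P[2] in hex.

Only C[1] changed, to 0xBF. In CFB, a change in C_i flips the same bit in P_i and garbles P_{i+1}. Decrypting the received ciphertext:
P[1]: E(K, 0xFD) = 0x68; 0xBF ⊕ 0x68 = 0xD7.
P[2]: E(K, 0xBF) = 0x2A; 0x75 ⊕ 0x2A = 0x5F.
Blocks that differ from the original plaintext: P[1], P[2].

P[1] = 0xD7, P[2] = 0x5F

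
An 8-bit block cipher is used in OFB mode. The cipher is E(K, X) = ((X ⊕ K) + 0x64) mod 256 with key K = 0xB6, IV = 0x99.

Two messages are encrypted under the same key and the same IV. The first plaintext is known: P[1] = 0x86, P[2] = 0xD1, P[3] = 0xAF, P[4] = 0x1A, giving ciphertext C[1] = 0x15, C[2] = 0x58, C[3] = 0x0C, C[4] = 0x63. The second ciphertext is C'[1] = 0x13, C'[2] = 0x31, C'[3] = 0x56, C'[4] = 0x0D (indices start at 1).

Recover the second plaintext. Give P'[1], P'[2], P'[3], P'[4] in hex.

In OFB with a reused IV, both messages share the same keystream S_i, so C_i ⊕ C'_i = P_i ⊕ P'_i and thus P'_i = P_i ⊕ C_i ⊕ C'_i.
P'[1]: 0x86 ⊕ 0x15 ⊕ 0x13 = 0x80.
P'[2]: 0xD1 ⊕ 0x58 ⊕ 0x31 = 0xB8.
P'[3]: 0xAF ⊕ 0x0C ⊕ 0x56 = 0xF5.
P'[4]: 0x1A ⊕ 0x63 ⊕ 0x0D = 0x74.

P'[1] = 0x80, P'[2] = 0xB8, P'[3] = 0xF5, P'[4] = 0x74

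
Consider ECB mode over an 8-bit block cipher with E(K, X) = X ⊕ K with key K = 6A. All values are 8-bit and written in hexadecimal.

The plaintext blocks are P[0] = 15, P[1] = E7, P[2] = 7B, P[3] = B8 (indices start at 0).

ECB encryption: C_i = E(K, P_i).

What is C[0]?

C[0] = 7F

C[0]: E(K, 15) = 7F.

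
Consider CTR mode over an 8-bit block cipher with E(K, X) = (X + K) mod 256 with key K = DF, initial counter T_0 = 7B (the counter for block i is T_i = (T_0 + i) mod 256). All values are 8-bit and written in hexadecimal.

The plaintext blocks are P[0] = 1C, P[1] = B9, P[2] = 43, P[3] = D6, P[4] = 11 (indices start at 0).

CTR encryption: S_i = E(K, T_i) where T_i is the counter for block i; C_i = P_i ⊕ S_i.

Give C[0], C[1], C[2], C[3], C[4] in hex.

C[0] = 46, C[1] = E2, C[2] = 1F, C[3] = 8B, C[4] = 4F

C[0]: T = 7B, S = E(K, T) = 5A; 1C ⊕ 5A = 46.
C[1]: T = 7C, S = E(K, T) = 5B; B9 ⊕ 5B = E2.
C[2]: T = 7D, S = E(K, T) = 5C; 43 ⊕ 5C = 1F.
C[3]: T = 7E, S = E(K, T) = 5D; D6 ⊕ 5D = 8B.
C[4]: T = 7F, S = E(K, T) = 5E; 11 ⊕ 5E = 4F.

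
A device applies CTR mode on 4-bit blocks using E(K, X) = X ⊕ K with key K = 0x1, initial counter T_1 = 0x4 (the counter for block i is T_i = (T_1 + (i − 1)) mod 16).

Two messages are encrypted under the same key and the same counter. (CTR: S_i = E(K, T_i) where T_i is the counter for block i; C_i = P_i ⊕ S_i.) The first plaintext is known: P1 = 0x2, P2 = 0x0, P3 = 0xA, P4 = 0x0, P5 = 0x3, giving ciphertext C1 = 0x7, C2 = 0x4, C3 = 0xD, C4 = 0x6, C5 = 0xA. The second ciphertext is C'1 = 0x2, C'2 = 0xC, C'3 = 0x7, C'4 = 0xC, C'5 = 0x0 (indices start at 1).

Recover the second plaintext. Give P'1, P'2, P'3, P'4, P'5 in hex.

P'1 = 0x7, P'2 = 0x8, P'3 = 0x0, P'4 = 0xA, P'5 = 0x9

In CTR with a reused counter, both messages share the same keystream S_i, so C_i ⊕ C'_i = P_i ⊕ P'_i and thus P'_i = P_i ⊕ C_i ⊕ C'_i.
P'1: 0x2 ⊕ 0x7 ⊕ 0x2 = 0x7.
P'2: 0x0 ⊕ 0x4 ⊕ 0xC = 0x8.
P'3: 0xA ⊕ 0xD ⊕ 0x7 = 0x0.
P'4: 0x0 ⊕ 0x6 ⊕ 0xC = 0xA.
P'5: 0x3 ⊕ 0xA ⊕ 0x0 = 0x9.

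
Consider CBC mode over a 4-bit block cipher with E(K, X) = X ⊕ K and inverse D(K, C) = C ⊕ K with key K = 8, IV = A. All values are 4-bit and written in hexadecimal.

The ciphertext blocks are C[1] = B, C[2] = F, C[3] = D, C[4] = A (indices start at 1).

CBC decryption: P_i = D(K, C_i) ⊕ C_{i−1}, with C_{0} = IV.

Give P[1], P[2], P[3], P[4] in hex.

P[1] = 9, P[2] = C, P[3] = A, P[4] = F

P[1]: D(K, B) = 3; 3 ⊕ A = 9.
P[2]: D(K, F) = 7; 7 ⊕ B = C.
P[3]: D(K, D) = 5; 5 ⊕ F = A.
P[4]: D(K, A) = 2; 2 ⊕ D = F.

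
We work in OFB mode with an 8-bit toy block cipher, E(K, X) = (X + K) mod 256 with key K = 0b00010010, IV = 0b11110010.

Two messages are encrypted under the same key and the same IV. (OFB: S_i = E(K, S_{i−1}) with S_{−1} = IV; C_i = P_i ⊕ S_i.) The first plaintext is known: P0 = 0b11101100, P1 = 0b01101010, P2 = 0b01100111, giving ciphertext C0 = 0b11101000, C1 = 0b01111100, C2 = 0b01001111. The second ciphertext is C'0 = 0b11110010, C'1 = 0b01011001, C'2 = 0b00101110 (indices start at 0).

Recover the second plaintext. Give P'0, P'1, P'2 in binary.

P'0 = 0b11110110, P'1 = 0b01001111, P'2 = 0b00000110

In OFB with a reused IV, both messages share the same keystream S_i, so C_i ⊕ C'_i = P_i ⊕ P'_i and thus P'_i = P_i ⊕ C_i ⊕ C'_i.
P'0: 0b11101100 ⊕ 0b11101000 ⊕ 0b11110010 = 0b11110110.
P'1: 0b01101010 ⊕ 0b01111100 ⊕ 0b01011001 = 0b01001111.
P'2: 0b01100111 ⊕ 0b01001111 ⊕ 0b00101110 = 0b00000110.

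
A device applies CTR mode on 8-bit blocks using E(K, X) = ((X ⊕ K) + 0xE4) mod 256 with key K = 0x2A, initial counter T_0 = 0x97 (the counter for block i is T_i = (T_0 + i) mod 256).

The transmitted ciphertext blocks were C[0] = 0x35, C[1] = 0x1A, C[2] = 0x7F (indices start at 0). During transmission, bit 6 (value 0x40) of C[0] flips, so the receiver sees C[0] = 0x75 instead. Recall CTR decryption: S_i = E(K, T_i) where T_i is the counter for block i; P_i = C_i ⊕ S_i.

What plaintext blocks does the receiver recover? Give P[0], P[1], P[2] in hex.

Only C[0] changed, to 0x75. In CTR, a change in C_i flips the same bit in P_i only; the keystream is unaffected. Decrypting the received ciphertext:
P[0]: T = 0x97, S = E(K, T) = 0xA1; 0x75 ⊕ 0xA1 = 0xD4.
P[1]: T = 0x98, S = E(K, T) = 0x96; 0x1A ⊕ 0x96 = 0x8C.
P[2]: T = 0x99, S = E(K, T) = 0x97; 0x7F ⊕ 0x97 = 0xE8.
Blocks that differ from the original plaintext: P[0].

P[0] = 0xD4, P[1] = 0x8C, P[2] = 0xE8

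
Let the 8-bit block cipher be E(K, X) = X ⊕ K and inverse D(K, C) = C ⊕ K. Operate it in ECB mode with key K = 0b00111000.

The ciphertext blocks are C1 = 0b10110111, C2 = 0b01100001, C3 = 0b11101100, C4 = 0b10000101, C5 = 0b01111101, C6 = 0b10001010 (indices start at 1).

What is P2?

P2 = 0b01011001

ECB decryption: P_i = D(K, C_i).
P2: D(K, 0b01100001) = 0b01011001.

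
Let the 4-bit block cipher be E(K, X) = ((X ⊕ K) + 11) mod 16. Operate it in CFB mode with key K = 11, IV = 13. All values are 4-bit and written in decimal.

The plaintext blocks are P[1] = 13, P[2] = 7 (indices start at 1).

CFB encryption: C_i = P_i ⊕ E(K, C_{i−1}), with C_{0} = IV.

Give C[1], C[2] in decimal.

C[1]: E(K, 13) = 1; 13 ⊕ 1 = 12.
C[2]: E(K, 12) = 2; 7 ⊕ 2 = 5.

C[1] = 12, C[2] = 5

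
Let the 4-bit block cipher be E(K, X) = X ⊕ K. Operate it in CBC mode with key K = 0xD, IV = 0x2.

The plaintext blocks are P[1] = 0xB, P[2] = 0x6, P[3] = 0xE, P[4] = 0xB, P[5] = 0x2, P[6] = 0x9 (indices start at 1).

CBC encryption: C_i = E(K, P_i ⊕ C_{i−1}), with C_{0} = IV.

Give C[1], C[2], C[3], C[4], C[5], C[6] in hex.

C[1]: P[1] ⊕ 0x2 = 0x9; E(K, 0x9) = 0x4.
C[2]: P[2] ⊕ 0x4 = 0x2; E(K, 0x2) = 0xF.
C[3]: P[3] ⊕ 0xF = 0x1; E(K, 0x1) = 0xC.
C[4]: P[4] ⊕ 0xC = 0x7; E(K, 0x7) = 0xA.
C[5]: P[5] ⊕ 0xA = 0x8; E(K, 0x8) = 0x5.
C[6]: P[6] ⊕ 0x5 = 0xC; E(K, 0xC) = 0x1.

C[1] = 0x4, C[2] = 0xF, C[3] = 0xC, C[4] = 0xA, C[5] = 0x5, C[6] = 0x1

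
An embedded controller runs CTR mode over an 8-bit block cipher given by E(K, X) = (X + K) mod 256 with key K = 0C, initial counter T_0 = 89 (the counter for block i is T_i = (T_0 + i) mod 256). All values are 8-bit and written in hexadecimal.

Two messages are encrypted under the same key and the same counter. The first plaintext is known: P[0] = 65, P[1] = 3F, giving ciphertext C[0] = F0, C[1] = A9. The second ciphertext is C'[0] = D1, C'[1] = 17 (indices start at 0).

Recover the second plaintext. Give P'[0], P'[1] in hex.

P'[0] = 44, P'[1] = 81

In CTR with a reused counter, both messages share the same keystream S_i, so C_i ⊕ C'_i = P_i ⊕ P'_i and thus P'_i = P_i ⊕ C_i ⊕ C'_i.
P'[0]: 65 ⊕ F0 ⊕ D1 = 44.
P'[1]: 3F ⊕ A9 ⊕ 17 = 81.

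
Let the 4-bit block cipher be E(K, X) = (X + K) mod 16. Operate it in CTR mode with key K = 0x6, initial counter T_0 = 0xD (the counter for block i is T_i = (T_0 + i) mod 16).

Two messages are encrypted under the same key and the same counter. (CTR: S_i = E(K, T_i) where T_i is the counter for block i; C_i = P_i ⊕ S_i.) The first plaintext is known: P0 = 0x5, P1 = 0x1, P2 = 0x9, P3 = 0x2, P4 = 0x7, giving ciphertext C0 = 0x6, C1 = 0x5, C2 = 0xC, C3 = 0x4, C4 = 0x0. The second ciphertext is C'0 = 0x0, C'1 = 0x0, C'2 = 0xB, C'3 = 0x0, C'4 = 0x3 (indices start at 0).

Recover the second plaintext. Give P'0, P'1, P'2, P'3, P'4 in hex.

P'0 = 0x3, P'1 = 0x4, P'2 = 0xE, P'3 = 0x6, P'4 = 0x4

In CTR with a reused counter, both messages share the same keystream S_i, so C_i ⊕ C'_i = P_i ⊕ P'_i and thus P'_i = P_i ⊕ C_i ⊕ C'_i.
P'0: 0x5 ⊕ 0x6 ⊕ 0x0 = 0x3.
P'1: 0x1 ⊕ 0x5 ⊕ 0x0 = 0x4.
P'2: 0x9 ⊕ 0xC ⊕ 0xB = 0xE.
P'3: 0x2 ⊕ 0x4 ⊕ 0x0 = 0x6.
P'4: 0x7 ⊕ 0x0 ⊕ 0x3 = 0x4.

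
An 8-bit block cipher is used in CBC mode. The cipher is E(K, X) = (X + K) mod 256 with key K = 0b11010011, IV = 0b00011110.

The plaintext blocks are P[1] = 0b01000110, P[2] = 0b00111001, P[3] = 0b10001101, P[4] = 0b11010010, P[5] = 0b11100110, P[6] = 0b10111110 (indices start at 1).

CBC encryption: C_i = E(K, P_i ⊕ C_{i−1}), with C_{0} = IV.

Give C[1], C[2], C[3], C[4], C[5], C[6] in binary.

C[1]: P[1] ⊕ 0b00011110 = 0b01011000; E(K, 0b01011000) = 0b00101011.
C[2]: P[2] ⊕ 0b00101011 = 0b00010010; E(K, 0b00010010) = 0b11100101.
C[3]: P[3] ⊕ 0b11100101 = 0b01101000; E(K, 0b01101000) = 0b00111011.
C[4]: P[4] ⊕ 0b00111011 = 0b11101001; E(K, 0b11101001) = 0b10111100.
C[5]: P[5] ⊕ 0b10111100 = 0b01011010; E(K, 0b01011010) = 0b00101101.
C[6]: P[6] ⊕ 0b00101101 = 0b10010011; E(K, 0b10010011) = 0b01100110.

C[1] = 0b00101011, C[2] = 0b11100101, C[3] = 0b00111011, C[4] = 0b10111100, C[5] = 0b00101101, C[6] = 0b01100110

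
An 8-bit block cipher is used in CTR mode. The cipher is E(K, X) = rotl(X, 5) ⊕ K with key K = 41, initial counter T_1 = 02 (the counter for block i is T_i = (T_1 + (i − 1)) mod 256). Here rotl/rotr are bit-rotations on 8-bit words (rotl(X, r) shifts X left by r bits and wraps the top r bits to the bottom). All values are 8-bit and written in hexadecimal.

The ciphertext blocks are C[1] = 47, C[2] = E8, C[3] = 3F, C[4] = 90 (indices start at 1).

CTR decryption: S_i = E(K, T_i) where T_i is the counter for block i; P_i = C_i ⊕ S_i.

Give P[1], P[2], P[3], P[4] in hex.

P[1] = 46, P[2] = C9, P[3] = FE, P[4] = 71

P[1]: T = 02, S = E(K, T) = 01; 47 ⊕ 01 = 46.
P[2]: T = 03, S = E(K, T) = 21; E8 ⊕ 21 = C9.
P[3]: T = 04, S = E(K, T) = C1; 3F ⊕ C1 = FE.
P[4]: T = 05, S = E(K, T) = E1; 90 ⊕ E1 = 71.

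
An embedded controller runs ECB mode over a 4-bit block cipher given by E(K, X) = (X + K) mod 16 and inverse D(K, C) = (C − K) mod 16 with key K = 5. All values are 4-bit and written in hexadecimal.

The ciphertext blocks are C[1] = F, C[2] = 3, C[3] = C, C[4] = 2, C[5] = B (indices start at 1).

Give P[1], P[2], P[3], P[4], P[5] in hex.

P[1] = A, P[2] = E, P[3] = 7, P[4] = D, P[5] = 6

ECB decryption: P_i = D(K, C_i).
P[1]: D(K, F) = A.
P[2]: D(K, 3) = E.
P[3]: D(K, C) = 7.
P[4]: D(K, 2) = D.
P[5]: D(K, B) = 6.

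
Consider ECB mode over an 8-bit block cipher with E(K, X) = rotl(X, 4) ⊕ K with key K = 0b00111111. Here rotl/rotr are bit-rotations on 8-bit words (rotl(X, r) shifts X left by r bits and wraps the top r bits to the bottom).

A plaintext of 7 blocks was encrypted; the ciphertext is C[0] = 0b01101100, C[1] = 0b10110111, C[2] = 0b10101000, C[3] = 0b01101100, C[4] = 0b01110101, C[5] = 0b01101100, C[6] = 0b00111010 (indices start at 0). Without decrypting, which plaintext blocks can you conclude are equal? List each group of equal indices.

ECB encrypts each block independently with the same key, so equal ciphertext blocks imply equal plaintext blocks.
C[0] = C[3] = C[5] = 0b01101100, so P[0] = P[3] = P[5].

P[0] = P[3] = P[5]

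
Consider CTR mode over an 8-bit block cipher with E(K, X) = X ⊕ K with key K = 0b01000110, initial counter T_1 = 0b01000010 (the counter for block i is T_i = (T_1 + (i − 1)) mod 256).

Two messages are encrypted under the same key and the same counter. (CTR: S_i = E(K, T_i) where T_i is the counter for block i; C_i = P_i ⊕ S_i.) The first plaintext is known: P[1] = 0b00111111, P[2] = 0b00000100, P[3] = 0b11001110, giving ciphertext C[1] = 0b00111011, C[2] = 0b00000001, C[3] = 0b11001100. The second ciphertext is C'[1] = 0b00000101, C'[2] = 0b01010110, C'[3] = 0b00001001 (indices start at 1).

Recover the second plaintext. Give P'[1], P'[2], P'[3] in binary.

P'[1] = 0b00000001, P'[2] = 0b01010011, P'[3] = 0b00001011

In CTR with a reused counter, both messages share the same keystream S_i, so C_i ⊕ C'_i = P_i ⊕ P'_i and thus P'_i = P_i ⊕ C_i ⊕ C'_i.
P'[1]: 0b00111111 ⊕ 0b00111011 ⊕ 0b00000101 = 0b00000001.
P'[2]: 0b00000100 ⊕ 0b00000001 ⊕ 0b01010110 = 0b01010011.
P'[3]: 0b11001110 ⊕ 0b11001100 ⊕ 0b00001001 = 0b00001011.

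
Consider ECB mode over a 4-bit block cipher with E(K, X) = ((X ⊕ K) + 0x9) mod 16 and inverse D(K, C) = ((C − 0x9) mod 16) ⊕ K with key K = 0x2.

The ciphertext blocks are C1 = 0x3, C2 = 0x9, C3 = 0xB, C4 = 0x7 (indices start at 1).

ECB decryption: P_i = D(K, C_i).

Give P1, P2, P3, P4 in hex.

P1: D(K, 0x3) = 0x8.
P2: D(K, 0x9) = 0x2.
P3: D(K, 0xB) = 0x0.
P4: D(K, 0x7) = 0xC.

P1 = 0x8, P2 = 0x2, P3 = 0x0, P4 = 0xC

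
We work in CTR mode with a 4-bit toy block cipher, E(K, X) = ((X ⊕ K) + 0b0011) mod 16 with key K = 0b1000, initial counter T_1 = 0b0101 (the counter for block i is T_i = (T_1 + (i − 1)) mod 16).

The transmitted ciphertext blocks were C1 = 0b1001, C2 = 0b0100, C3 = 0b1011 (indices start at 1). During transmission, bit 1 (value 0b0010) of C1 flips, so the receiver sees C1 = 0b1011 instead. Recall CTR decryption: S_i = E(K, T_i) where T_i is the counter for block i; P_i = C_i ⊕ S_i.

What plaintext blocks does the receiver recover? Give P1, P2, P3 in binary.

Only C1 changed, to 0b1011. In CTR, a change in C_i flips the same bit in P_i only; the keystream is unaffected. Decrypting the received ciphertext:
P1: T = 0b0101, S = E(K, T) = 0b0000; 0b1011 ⊕ 0b0000 = 0b1011.
P2: T = 0b0110, S = E(K, T) = 0b0001; 0b0100 ⊕ 0b0001 = 0b0101.
P3: T = 0b0111, S = E(K, T) = 0b0010; 0b1011 ⊕ 0b0010 = 0b1001.
Blocks that differ from the original plaintext: P1.

P1 = 0b1011, P2 = 0b0101, P3 = 0b1001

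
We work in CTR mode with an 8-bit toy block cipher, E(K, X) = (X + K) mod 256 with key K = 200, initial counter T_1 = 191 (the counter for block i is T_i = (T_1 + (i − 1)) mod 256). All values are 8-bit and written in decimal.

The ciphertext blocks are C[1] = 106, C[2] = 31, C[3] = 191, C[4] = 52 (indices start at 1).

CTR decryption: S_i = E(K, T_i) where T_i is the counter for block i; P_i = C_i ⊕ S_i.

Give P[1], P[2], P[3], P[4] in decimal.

P[1]: T = 191, S = E(K, T) = 135; 106 ⊕ 135 = 237.
P[2]: T = 192, S = E(K, T) = 136; 31 ⊕ 136 = 151.
P[3]: T = 193, S = E(K, T) = 137; 191 ⊕ 137 = 54.
P[4]: T = 194, S = E(K, T) = 138; 52 ⊕ 138 = 190.

P[1] = 237, P[2] = 151, P[3] = 54, P[4] = 190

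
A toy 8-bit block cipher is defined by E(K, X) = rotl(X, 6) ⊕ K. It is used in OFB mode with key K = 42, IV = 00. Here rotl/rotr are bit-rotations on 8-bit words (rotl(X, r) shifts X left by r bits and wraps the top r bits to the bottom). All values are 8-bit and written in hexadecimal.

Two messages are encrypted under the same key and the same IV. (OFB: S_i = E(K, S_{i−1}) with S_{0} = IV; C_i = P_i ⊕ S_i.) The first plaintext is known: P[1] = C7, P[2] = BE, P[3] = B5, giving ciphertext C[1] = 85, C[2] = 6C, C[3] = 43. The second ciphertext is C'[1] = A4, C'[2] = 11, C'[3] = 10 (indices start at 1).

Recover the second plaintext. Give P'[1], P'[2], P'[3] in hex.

P'[1] = E6, P'[2] = C3, P'[3] = E6

In OFB with a reused IV, both messages share the same keystream S_i, so C_i ⊕ C'_i = P_i ⊕ P'_i and thus P'_i = P_i ⊕ C_i ⊕ C'_i.
P'[1]: C7 ⊕ 85 ⊕ A4 = E6.
P'[2]: BE ⊕ 6C ⊕ 11 = C3.
P'[3]: B5 ⊕ 43 ⊕ 10 = E6.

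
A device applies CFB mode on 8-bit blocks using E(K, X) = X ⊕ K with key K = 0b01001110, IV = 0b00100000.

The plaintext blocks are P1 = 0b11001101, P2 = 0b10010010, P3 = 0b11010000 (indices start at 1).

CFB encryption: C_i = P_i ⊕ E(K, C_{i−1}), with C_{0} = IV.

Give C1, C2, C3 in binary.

C1 = 0b10100011, C2 = 0b01111111, C3 = 0b11100001

C1: E(K, 0b00100000) = 0b01101110; 0b11001101 ⊕ 0b01101110 = 0b10100011.
C2: E(K, 0b10100011) = 0b11101101; 0b10010010 ⊕ 0b11101101 = 0b01111111.
C3: E(K, 0b01111111) = 0b00110001; 0b11010000 ⊕ 0b00110001 = 0b11100001.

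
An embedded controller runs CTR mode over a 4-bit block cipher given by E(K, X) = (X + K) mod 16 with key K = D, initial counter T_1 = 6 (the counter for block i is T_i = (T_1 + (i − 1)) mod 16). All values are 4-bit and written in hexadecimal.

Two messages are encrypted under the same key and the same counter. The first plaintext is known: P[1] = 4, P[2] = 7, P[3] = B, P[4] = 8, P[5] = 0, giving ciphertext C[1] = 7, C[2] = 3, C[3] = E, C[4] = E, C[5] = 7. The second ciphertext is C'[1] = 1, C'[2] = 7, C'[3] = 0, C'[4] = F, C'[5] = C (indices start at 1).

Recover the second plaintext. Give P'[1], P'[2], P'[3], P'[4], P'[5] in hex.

P'[1] = 2, P'[2] = 3, P'[3] = 5, P'[4] = 9, P'[5] = B

In CTR with a reused counter, both messages share the same keystream S_i, so C_i ⊕ C'_i = P_i ⊕ P'_i and thus P'_i = P_i ⊕ C_i ⊕ C'_i.
P'[1]: 4 ⊕ 7 ⊕ 1 = 2.
P'[2]: 7 ⊕ 3 ⊕ 7 = 3.
P'[3]: B ⊕ E ⊕ 0 = 5.
P'[4]: 8 ⊕ E ⊕ F = 9.
P'[5]: 0 ⊕ 7 ⊕ C = B.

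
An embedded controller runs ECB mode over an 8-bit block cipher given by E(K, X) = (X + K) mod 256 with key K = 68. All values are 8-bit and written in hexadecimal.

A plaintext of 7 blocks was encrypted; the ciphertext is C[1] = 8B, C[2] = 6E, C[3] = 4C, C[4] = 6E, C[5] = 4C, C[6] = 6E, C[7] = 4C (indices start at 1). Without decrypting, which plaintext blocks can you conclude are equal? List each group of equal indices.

P[2] = P[4] = P[6]; P[3] = P[5] = P[7]

ECB encrypts each block independently with the same key, so equal ciphertext blocks imply equal plaintext blocks.
C[2] = C[4] = C[6] = 6E, so P[2] = P[4] = P[6].
C[3] = C[5] = C[7] = 4C, so P[3] = P[5] = P[7].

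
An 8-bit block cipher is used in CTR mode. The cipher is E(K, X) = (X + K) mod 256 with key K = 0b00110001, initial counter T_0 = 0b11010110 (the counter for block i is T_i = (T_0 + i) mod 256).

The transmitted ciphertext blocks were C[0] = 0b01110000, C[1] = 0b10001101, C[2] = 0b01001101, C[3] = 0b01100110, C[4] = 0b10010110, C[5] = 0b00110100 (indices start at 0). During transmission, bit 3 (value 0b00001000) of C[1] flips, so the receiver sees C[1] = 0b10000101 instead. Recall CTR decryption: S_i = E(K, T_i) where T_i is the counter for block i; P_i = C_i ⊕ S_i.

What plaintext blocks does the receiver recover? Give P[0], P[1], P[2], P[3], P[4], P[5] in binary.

P[0] = 0b01110111, P[1] = 0b10001101, P[2] = 0b01000100, P[3] = 0b01101100, P[4] = 0b10011101, P[5] = 0b00111000

Only C[1] changed, to 0b10000101. In CTR, a change in C_i flips the same bit in P_i only; the keystream is unaffected. Decrypting the received ciphertext:
P[0]: T = 0b11010110, S = E(K, T) = 0b00000111; 0b01110000 ⊕ 0b00000111 = 0b01110111.
P[1]: T = 0b11010111, S = E(K, T) = 0b00001000; 0b10000101 ⊕ 0b00001000 = 0b10001101.
P[2]: T = 0b11011000, S = E(K, T) = 0b00001001; 0b01001101 ⊕ 0b00001001 = 0b01000100.
P[3]: T = 0b11011001, S = E(K, T) = 0b00001010; 0b01100110 ⊕ 0b00001010 = 0b01101100.
P[4]: T = 0b11011010, S = E(K, T) = 0b00001011; 0b10010110 ⊕ 0b00001011 = 0b10011101.
P[5]: T = 0b11011011, S = E(K, T) = 0b00001100; 0b00110100 ⊕ 0b00001100 = 0b00111000.
Blocks that differ from the original plaintext: P[1].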